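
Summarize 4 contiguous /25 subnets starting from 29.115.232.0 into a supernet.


Original prefix: /25
Number of subnets: 4 = 2^2
New prefix = 25 - 2 = 23
Supernet: 29.115.232.0/23


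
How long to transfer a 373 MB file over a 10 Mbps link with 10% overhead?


Effective throughput = 10 * (1 - 10/100) = 9 Mbps
File size in Mb = 373 * 8 = 2984 Mb
Time = 2984 / 9
Time = 331.5556 seconds


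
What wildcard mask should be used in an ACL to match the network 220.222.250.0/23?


Subnet mask: 255.255.254.0
Wildcard = 255.255.255.255 - subnet mask
255 - 255 = 0
255 - 255 = 0
255 - 254 = 1
255 - 0 = 255
Wildcard: 0.0.1.255


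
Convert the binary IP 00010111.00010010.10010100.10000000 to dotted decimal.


00010111 = 23
00010010 = 18
10010100 = 148
10000000 = 128
IP: 23.18.148.128


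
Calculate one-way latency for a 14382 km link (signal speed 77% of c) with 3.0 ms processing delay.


Speed = 0.77 * 3e5 km/s = 231000 km/s
Propagation delay = 14382 / 231000 = 0.0623 s = 62.2597 ms
Processing delay = 3.0 ms
Total one-way latency = 65.2597 ms


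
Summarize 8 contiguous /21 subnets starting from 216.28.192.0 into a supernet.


Original prefix: /21
Number of subnets: 8 = 2^3
New prefix = 21 - 3 = 18
Supernet: 216.28.192.0/18


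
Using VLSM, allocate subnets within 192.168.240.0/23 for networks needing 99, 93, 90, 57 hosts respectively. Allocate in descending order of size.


99 hosts -> /25 (126 usable): 192.168.240.0/25
93 hosts -> /25 (126 usable): 192.168.240.128/25
90 hosts -> /25 (126 usable): 192.168.241.0/25
57 hosts -> /26 (62 usable): 192.168.241.128/26
Allocation: 192.168.240.0/25 (99 hosts, 126 usable); 192.168.240.128/25 (93 hosts, 126 usable); 192.168.241.0/25 (90 hosts, 126 usable); 192.168.241.128/26 (57 hosts, 62 usable)


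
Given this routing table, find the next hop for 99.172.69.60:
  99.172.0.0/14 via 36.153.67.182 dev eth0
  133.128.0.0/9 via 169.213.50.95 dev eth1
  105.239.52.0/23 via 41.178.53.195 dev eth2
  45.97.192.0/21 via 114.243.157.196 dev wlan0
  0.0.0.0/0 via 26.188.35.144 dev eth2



Longest prefix match for 99.172.69.60:
  /14 99.172.0.0: MATCH
  /9 133.128.0.0: no
  /23 105.239.52.0: no
  /21 45.97.192.0: no
  /0 0.0.0.0: MATCH
Selected: next-hop 36.153.67.182 via eth0 (matched /14)


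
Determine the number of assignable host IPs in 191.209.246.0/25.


Host bits = 32 - 25 = 7
Total addresses = 2^7 = 128
Usable = total - 2 (network and broadcast)
Usable hosts: 126


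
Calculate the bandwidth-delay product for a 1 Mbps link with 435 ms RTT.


BDP = bandwidth * RTT
= 1 Mbps * 435 ms
= 1 * 1e6 * 435 / 1000 bits
= 435000 bits
= 54375 bytes
= 53.1006 KB
BDP = 435000 bits (54375 bytes)


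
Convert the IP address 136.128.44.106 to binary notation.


136 = 10001000
128 = 10000000
44 = 00101100
106 = 01101010
Binary: 10001000.10000000.00101100.01101010


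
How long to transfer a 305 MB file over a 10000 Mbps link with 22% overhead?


Effective throughput = 10000 * (1 - 22/100) = 7800 Mbps
File size in Mb = 305 * 8 = 2440 Mb
Time = 2440 / 7800
Time = 0.3128 seconds


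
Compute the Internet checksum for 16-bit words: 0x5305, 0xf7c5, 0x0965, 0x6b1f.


Sum all words (with carry folding):
+ 0x5305 = 0x5305
+ 0xf7c5 = 0x4acb
+ 0x0965 = 0x5430
+ 0x6b1f = 0xbf4f
One's complement: ~0xbf4f
Checksum = 0x40b0


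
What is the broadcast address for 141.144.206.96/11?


Network: 141.128.0.0/11
Host bits = 21
Set all host bits to 1:
Broadcast: 141.159.255.255


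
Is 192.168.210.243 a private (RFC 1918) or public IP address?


RFC 1918 private ranges:
  10.0.0.0/8 (10.0.0.0 - 10.255.255.255)
  172.16.0.0/12 (172.16.0.0 - 172.31.255.255)
  192.168.0.0/16 (192.168.0.0 - 192.168.255.255)
Private (in 192.168.0.0/16)


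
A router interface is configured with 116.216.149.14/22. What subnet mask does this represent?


/22 means 22 network bits, 10 host bits
Binary: 11111111111111111111110000000000
Mask: 255.255.252.0


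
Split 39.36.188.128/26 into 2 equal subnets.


New prefix = 26 + 1 = 27
Each subnet has 32 addresses
  39.36.188.128/27
  39.36.188.160/27
Subnets: 39.36.188.128/27, 39.36.188.160/27


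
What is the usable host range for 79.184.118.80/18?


Network: 79.184.64.0
Broadcast: 79.184.127.255
First usable = network + 1
Last usable = broadcast - 1
Range: 79.184.64.1 to 79.184.127.254


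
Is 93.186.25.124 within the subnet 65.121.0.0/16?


Subnet network: 65.121.0.0
Test IP AND mask: 93.186.0.0
No, 93.186.25.124 is not in 65.121.0.0/16


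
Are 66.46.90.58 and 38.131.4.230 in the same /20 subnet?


Mask: 255.255.240.0
66.46.90.58 AND mask = 66.46.80.0
38.131.4.230 AND mask = 38.131.0.0
No, different subnets (66.46.80.0 vs 38.131.0.0)


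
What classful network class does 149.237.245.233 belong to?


First octet: 149
Binary: 10010101
10xxxxxx -> Class B (128-191)
Class B, default mask 255.255.0.0 (/16)


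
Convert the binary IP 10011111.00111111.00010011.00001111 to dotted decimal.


10011111 = 159
00111111 = 63
00010011 = 19
00001111 = 15
IP: 159.63.19.15


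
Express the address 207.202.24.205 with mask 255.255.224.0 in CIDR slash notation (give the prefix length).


Binary: 11111111.11111111.11100000.00000000
Count leading 1s
Prefix: /19


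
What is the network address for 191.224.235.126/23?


IP:   10111111.11100000.11101011.01111110
Mask: 11111111.11111111.11111110.00000000
AND operation:
Net:  10111111.11100000.11101010.00000000
Network: 191.224.234.0/23


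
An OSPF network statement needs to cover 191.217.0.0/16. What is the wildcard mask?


Subnet mask: 255.255.0.0
Wildcard = 255.255.255.255 - subnet mask
255 - 255 = 0
255 - 255 = 0
255 - 0 = 255
255 - 0 = 255
Wildcard: 0.0.255.255


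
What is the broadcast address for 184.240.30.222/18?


Network: 184.240.0.0/18
Host bits = 14
Set all host bits to 1:
Broadcast: 184.240.63.255


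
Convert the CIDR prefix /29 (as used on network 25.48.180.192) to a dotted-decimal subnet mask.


/29 means 29 network bits, 3 host bits
Binary: 11111111111111111111111111111000
Mask: 255.255.255.248


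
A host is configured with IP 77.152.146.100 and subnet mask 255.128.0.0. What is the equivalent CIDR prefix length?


Binary: 11111111.10000000.00000000.00000000
Count leading 1s
Prefix: /9


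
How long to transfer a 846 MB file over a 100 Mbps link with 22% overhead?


Effective throughput = 100 * (1 - 22/100) = 78 Mbps
File size in Mb = 846 * 8 = 6768 Mb
Time = 6768 / 78
Time = 86.7692 seconds


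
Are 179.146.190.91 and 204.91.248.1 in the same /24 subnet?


Mask: 255.255.255.0
179.146.190.91 AND mask = 179.146.190.0
204.91.248.1 AND mask = 204.91.248.0
No, different subnets (179.146.190.0 vs 204.91.248.0)


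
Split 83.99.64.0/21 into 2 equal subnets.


New prefix = 21 + 1 = 22
Each subnet has 1024 addresses
  83.99.64.0/22
  83.99.68.0/22
Subnets: 83.99.64.0/22, 83.99.68.0/22


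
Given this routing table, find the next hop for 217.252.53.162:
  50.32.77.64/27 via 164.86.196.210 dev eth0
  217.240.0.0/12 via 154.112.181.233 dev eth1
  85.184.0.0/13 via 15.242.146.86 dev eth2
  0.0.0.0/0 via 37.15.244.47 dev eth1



Longest prefix match for 217.252.53.162:
  /27 50.32.77.64: no
  /12 217.240.0.0: MATCH
  /13 85.184.0.0: no
  /0 0.0.0.0: MATCH
Selected: next-hop 154.112.181.233 via eth1 (matched /12)


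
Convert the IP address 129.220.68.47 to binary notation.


129 = 10000001
220 = 11011100
68 = 01000100
47 = 00101111
Binary: 10000001.11011100.01000100.00101111


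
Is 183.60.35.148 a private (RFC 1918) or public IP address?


RFC 1918 private ranges:
  10.0.0.0/8 (10.0.0.0 - 10.255.255.255)
  172.16.0.0/12 (172.16.0.0 - 172.31.255.255)
  192.168.0.0/16 (192.168.0.0 - 192.168.255.255)
Public (not in any RFC 1918 range)


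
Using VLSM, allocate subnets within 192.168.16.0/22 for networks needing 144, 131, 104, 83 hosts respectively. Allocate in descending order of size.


144 hosts -> /24 (254 usable): 192.168.16.0/24
131 hosts -> /24 (254 usable): 192.168.17.0/24
104 hosts -> /25 (126 usable): 192.168.18.0/25
83 hosts -> /25 (126 usable): 192.168.18.128/25
Allocation: 192.168.16.0/24 (144 hosts, 254 usable); 192.168.17.0/24 (131 hosts, 254 usable); 192.168.18.0/25 (104 hosts, 126 usable); 192.168.18.128/25 (83 hosts, 126 usable)


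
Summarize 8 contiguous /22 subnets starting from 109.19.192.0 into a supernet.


Original prefix: /22
Number of subnets: 8 = 2^3
New prefix = 22 - 3 = 19
Supernet: 109.19.192.0/19


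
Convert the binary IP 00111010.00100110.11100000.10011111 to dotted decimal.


00111010 = 58
00100110 = 38
11100000 = 224
10011111 = 159
IP: 58.38.224.159


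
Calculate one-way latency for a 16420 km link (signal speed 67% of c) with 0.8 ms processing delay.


Speed = 0.67 * 3e5 km/s = 201000 km/s
Propagation delay = 16420 / 201000 = 0.0817 s = 81.6915 ms
Processing delay = 0.8 ms
Total one-way latency = 82.4915 ms


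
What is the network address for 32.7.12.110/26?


IP:   00100000.00000111.00001100.01101110
Mask: 11111111.11111111.11111111.11000000
AND operation:
Net:  00100000.00000111.00001100.01000000
Network: 32.7.12.64/26


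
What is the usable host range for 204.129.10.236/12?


Network: 204.128.0.0
Broadcast: 204.143.255.255
First usable = network + 1
Last usable = broadcast - 1
Range: 204.128.0.1 to 204.143.255.254


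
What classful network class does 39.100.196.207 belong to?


First octet: 39
Binary: 00100111
0xxxxxxx -> Class A (1-126)
Class A, default mask 255.0.0.0 (/8)


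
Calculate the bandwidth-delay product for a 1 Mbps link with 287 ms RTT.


BDP = bandwidth * RTT
= 1 Mbps * 287 ms
= 1 * 1e6 * 287 / 1000 bits
= 287000 bits
= 35875 bytes
= 35.0342 KB
BDP = 287000 bits (35875 bytes)


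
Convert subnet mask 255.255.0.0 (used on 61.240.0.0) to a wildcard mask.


Subnet mask: 255.255.0.0
Wildcard = 255.255.255.255 - subnet mask
255 - 255 = 0
255 - 255 = 0
255 - 0 = 255
255 - 0 = 255
Wildcard: 0.0.255.255


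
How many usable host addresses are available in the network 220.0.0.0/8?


Host bits = 32 - 8 = 24
Total addresses = 2^24 = 16777216
Usable = total - 2 (network and broadcast)
Usable hosts: 16777214


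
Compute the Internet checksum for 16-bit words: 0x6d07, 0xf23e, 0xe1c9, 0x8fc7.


Sum all words (with carry folding):
+ 0x6d07 = 0x6d07
+ 0xf23e = 0x5f46
+ 0xe1c9 = 0x4110
+ 0x8fc7 = 0xd0d7
One's complement: ~0xd0d7
Checksum = 0x2f28


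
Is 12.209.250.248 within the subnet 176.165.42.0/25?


Subnet network: 176.165.42.0
Test IP AND mask: 12.209.250.128
No, 12.209.250.248 is not in 176.165.42.0/25


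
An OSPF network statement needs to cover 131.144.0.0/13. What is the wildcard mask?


Subnet mask: 255.248.0.0
Wildcard = 255.255.255.255 - subnet mask
255 - 255 = 0
255 - 248 = 7
255 - 0 = 255
255 - 0 = 255
Wildcard: 0.7.255.255


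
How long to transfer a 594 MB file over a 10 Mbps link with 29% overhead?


Effective throughput = 10 * (1 - 29/100) = 7.1 Mbps
File size in Mb = 594 * 8 = 4752 Mb
Time = 4752 / 7.1
Time = 669.2958 seconds


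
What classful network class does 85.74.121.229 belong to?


First octet: 85
Binary: 01010101
0xxxxxxx -> Class A (1-126)
Class A, default mask 255.0.0.0 (/8)


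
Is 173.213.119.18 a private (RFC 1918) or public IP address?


RFC 1918 private ranges:
  10.0.0.0/8 (10.0.0.0 - 10.255.255.255)
  172.16.0.0/12 (172.16.0.0 - 172.31.255.255)
  192.168.0.0/16 (192.168.0.0 - 192.168.255.255)
Public (not in any RFC 1918 range)


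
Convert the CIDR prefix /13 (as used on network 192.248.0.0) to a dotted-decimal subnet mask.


/13 means 13 network bits, 19 host bits
Binary: 11111111111110000000000000000000
Mask: 255.248.0.0


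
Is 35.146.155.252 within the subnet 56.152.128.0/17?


Subnet network: 56.152.128.0
Test IP AND mask: 35.146.128.0
No, 35.146.155.252 is not in 56.152.128.0/17


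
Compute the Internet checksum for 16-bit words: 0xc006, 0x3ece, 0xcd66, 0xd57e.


Sum all words (with carry folding):
+ 0xc006 = 0xc006
+ 0x3ece = 0xfed4
+ 0xcd66 = 0xcc3b
+ 0xd57e = 0xa1ba
One's complement: ~0xa1ba
Checksum = 0x5e45


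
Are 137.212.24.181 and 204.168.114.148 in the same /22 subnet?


Mask: 255.255.252.0
137.212.24.181 AND mask = 137.212.24.0
204.168.114.148 AND mask = 204.168.112.0
No, different subnets (137.212.24.0 vs 204.168.112.0)


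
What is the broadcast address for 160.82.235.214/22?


Network: 160.82.232.0/22
Host bits = 10
Set all host bits to 1:
Broadcast: 160.82.235.255


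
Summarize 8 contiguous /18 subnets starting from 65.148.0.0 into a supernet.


Original prefix: /18
Number of subnets: 8 = 2^3
New prefix = 18 - 3 = 15
Supernet: 65.148.0.0/15


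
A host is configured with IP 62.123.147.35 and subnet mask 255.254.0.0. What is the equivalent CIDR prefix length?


Binary: 11111111.11111110.00000000.00000000
Count leading 1s
Prefix: /15


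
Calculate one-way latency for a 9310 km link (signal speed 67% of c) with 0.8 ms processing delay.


Speed = 0.67 * 3e5 km/s = 201000 km/s
Propagation delay = 9310 / 201000 = 0.0463 s = 46.3184 ms
Processing delay = 0.8 ms
Total one-way latency = 47.1184 ms


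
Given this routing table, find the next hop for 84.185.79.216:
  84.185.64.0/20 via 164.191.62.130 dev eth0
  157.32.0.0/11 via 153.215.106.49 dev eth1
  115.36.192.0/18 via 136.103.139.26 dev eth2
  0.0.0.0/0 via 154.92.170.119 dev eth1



Longest prefix match for 84.185.79.216:
  /20 84.185.64.0: MATCH
  /11 157.32.0.0: no
  /18 115.36.192.0: no
  /0 0.0.0.0: MATCH
Selected: next-hop 164.191.62.130 via eth0 (matched /20)


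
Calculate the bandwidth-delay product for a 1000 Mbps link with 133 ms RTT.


BDP = bandwidth * RTT
= 1000 Mbps * 133 ms
= 1000 * 1e6 * 133 / 1000 bits
= 133000000 bits
= 16625000 bytes
= 16235.3516 KB
BDP = 133000000 bits (16625000 bytes)


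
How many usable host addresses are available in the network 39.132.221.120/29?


Host bits = 32 - 29 = 3
Total addresses = 2^3 = 8
Usable = total - 2 (network and broadcast)
Usable hosts: 6


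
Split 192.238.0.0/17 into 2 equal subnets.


New prefix = 17 + 1 = 18
Each subnet has 16384 addresses
  192.238.0.0/18
  192.238.64.0/18
Subnets: 192.238.0.0/18, 192.238.64.0/18


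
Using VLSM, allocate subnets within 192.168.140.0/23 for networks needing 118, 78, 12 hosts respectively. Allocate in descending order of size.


118 hosts -> /25 (126 usable): 192.168.140.0/25
78 hosts -> /25 (126 usable): 192.168.140.128/25
12 hosts -> /28 (14 usable): 192.168.141.0/28
Allocation: 192.168.140.0/25 (118 hosts, 126 usable); 192.168.140.128/25 (78 hosts, 126 usable); 192.168.141.0/28 (12 hosts, 14 usable)


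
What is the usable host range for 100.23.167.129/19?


Network: 100.23.160.0
Broadcast: 100.23.191.255
First usable = network + 1
Last usable = broadcast - 1
Range: 100.23.160.1 to 100.23.191.254


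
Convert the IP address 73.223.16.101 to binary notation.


73 = 01001001
223 = 11011111
16 = 00010000
101 = 01100101
Binary: 01001001.11011111.00010000.01100101


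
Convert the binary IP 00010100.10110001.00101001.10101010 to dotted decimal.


00010100 = 20
10110001 = 177
00101001 = 41
10101010 = 170
IP: 20.177.41.170


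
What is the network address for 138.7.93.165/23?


IP:   10001010.00000111.01011101.10100101
Mask: 11111111.11111111.11111110.00000000
AND operation:
Net:  10001010.00000111.01011100.00000000
Network: 138.7.92.0/23


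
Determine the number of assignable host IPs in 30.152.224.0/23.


Host bits = 32 - 23 = 9
Total addresses = 2^9 = 512
Usable = total - 2 (network and broadcast)
Usable hosts: 510


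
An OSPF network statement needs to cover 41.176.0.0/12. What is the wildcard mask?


Subnet mask: 255.240.0.0
Wildcard = 255.255.255.255 - subnet mask
255 - 255 = 0
255 - 240 = 15
255 - 0 = 255
255 - 0 = 255
Wildcard: 0.15.255.255


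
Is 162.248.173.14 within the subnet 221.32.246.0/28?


Subnet network: 221.32.246.0
Test IP AND mask: 162.248.173.0
No, 162.248.173.14 is not in 221.32.246.0/28


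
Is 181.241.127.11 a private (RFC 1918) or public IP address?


RFC 1918 private ranges:
  10.0.0.0/8 (10.0.0.0 - 10.255.255.255)
  172.16.0.0/12 (172.16.0.0 - 172.31.255.255)
  192.168.0.0/16 (192.168.0.0 - 192.168.255.255)
Public (not in any RFC 1918 range)


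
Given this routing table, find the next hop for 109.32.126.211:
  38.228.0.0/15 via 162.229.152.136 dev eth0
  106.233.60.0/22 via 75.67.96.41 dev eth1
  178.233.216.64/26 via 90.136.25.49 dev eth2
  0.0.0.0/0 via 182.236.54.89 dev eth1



Longest prefix match for 109.32.126.211:
  /15 38.228.0.0: no
  /22 106.233.60.0: no
  /26 178.233.216.64: no
  /0 0.0.0.0: MATCH
Selected: next-hop 182.236.54.89 via eth1 (matched /0)


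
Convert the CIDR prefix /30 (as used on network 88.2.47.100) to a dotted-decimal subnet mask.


/30 means 30 network bits, 2 host bits
Binary: 11111111111111111111111111111100
Mask: 255.255.255.252


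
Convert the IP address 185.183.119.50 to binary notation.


185 = 10111001
183 = 10110111
119 = 01110111
50 = 00110010
Binary: 10111001.10110111.01110111.00110010


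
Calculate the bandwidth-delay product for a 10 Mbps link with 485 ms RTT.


BDP = bandwidth * RTT
= 10 Mbps * 485 ms
= 10 * 1e6 * 485 / 1000 bits
= 4850000 bits
= 606250 bytes
= 592.041 KB
BDP = 4850000 bits (606250 bytes)


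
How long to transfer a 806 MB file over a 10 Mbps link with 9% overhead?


Effective throughput = 10 * (1 - 9/100) = 9.1 Mbps
File size in Mb = 806 * 8 = 6448 Mb
Time = 6448 / 9.1
Time = 708.5714 seconds


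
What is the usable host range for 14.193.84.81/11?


Network: 14.192.0.0
Broadcast: 14.223.255.255
First usable = network + 1
Last usable = broadcast - 1
Range: 14.192.0.1 to 14.223.255.254


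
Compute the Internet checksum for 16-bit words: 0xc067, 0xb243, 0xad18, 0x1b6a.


Sum all words (with carry folding):
+ 0xc067 = 0xc067
+ 0xb243 = 0x72ab
+ 0xad18 = 0x1fc4
+ 0x1b6a = 0x3b2e
One's complement: ~0x3b2e
Checksum = 0xc4d1


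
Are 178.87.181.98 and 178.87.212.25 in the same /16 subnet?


Mask: 255.255.0.0
178.87.181.98 AND mask = 178.87.0.0
178.87.212.25 AND mask = 178.87.0.0
Yes, same subnet (178.87.0.0)


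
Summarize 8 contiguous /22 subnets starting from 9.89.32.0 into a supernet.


Original prefix: /22
Number of subnets: 8 = 2^3
New prefix = 22 - 3 = 19
Supernet: 9.89.32.0/19


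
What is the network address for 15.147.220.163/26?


IP:   00001111.10010011.11011100.10100011
Mask: 11111111.11111111.11111111.11000000
AND operation:
Net:  00001111.10010011.11011100.10000000
Network: 15.147.220.128/26


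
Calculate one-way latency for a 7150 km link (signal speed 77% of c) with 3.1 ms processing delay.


Speed = 0.77 * 3e5 km/s = 231000 km/s
Propagation delay = 7150 / 231000 = 0.031 s = 30.9524 ms
Processing delay = 3.1 ms
Total one-way latency = 34.0524 ms


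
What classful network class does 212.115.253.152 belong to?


First octet: 212
Binary: 11010100
110xxxxx -> Class C (192-223)
Class C, default mask 255.255.255.0 (/24)


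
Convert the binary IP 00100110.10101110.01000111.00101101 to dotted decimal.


00100110 = 38
10101110 = 174
01000111 = 71
00101101 = 45
IP: 38.174.71.45


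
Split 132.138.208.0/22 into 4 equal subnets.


New prefix = 22 + 2 = 24
Each subnet has 256 addresses
  132.138.208.0/24
  132.138.209.0/24
  132.138.210.0/24
  132.138.211.0/24
Subnets: 132.138.208.0/24, 132.138.209.0/24, 132.138.210.0/24, 132.138.211.0/24


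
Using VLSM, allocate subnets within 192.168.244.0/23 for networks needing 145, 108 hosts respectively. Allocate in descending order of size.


145 hosts -> /24 (254 usable): 192.168.244.0/24
108 hosts -> /25 (126 usable): 192.168.245.0/25
Allocation: 192.168.244.0/24 (145 hosts, 254 usable); 192.168.245.0/25 (108 hosts, 126 usable)


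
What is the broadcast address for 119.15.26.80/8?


Network: 119.0.0.0/8
Host bits = 24
Set all host bits to 1:
Broadcast: 119.255.255.255


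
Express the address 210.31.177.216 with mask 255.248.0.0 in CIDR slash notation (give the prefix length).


Binary: 11111111.11111000.00000000.00000000
Count leading 1s
Prefix: /13


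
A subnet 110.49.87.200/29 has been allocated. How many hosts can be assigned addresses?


Host bits = 32 - 29 = 3
Total addresses = 2^3 = 8
Usable = total - 2 (network and broadcast)
Usable hosts: 6


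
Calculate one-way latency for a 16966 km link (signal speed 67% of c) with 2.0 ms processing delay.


Speed = 0.67 * 3e5 km/s = 201000 km/s
Propagation delay = 16966 / 201000 = 0.0844 s = 84.408 ms
Processing delay = 2.0 ms
Total one-way latency = 86.408 ms


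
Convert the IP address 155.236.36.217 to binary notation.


155 = 10011011
236 = 11101100
36 = 00100100
217 = 11011001
Binary: 10011011.11101100.00100100.11011001


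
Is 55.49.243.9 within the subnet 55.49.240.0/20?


Subnet network: 55.49.240.0
Test IP AND mask: 55.49.240.0
Yes, 55.49.243.9 is in 55.49.240.0/20


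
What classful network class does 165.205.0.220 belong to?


First octet: 165
Binary: 10100101
10xxxxxx -> Class B (128-191)
Class B, default mask 255.255.0.0 (/16)


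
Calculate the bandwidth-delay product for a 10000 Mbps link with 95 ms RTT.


BDP = bandwidth * RTT
= 10000 Mbps * 95 ms
= 10000 * 1e6 * 95 / 1000 bits
= 950000000 bits
= 118750000 bytes
= 115966.7969 KB
BDP = 950000000 bits (118750000 bytes)


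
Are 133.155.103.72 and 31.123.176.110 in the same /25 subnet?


Mask: 255.255.255.128
133.155.103.72 AND mask = 133.155.103.0
31.123.176.110 AND mask = 31.123.176.0
No, different subnets (133.155.103.0 vs 31.123.176.0)


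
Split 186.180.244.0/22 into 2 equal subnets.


New prefix = 22 + 1 = 23
Each subnet has 512 addresses
  186.180.244.0/23
  186.180.246.0/23
Subnets: 186.180.244.0/23, 186.180.246.0/23


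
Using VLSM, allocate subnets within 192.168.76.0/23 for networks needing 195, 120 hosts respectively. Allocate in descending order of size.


195 hosts -> /24 (254 usable): 192.168.76.0/24
120 hosts -> /25 (126 usable): 192.168.77.0/25
Allocation: 192.168.76.0/24 (195 hosts, 254 usable); 192.168.77.0/25 (120 hosts, 126 usable)


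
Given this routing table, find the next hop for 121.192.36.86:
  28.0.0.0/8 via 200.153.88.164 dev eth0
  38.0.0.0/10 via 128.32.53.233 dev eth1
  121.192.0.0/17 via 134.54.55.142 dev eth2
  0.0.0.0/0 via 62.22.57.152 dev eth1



Longest prefix match for 121.192.36.86:
  /8 28.0.0.0: no
  /10 38.0.0.0: no
  /17 121.192.0.0: MATCH
  /0 0.0.0.0: MATCH
Selected: next-hop 134.54.55.142 via eth2 (matched /17)


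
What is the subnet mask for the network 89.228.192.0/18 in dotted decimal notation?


/18 means 18 network bits, 14 host bits
Binary: 11111111111111111100000000000000
Mask: 255.255.192.0


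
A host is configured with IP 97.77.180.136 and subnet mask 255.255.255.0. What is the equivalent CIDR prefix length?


Binary: 11111111.11111111.11111111.00000000
Count leading 1s
Prefix: /24


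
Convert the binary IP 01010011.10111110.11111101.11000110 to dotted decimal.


01010011 = 83
10111110 = 190
11111101 = 253
11000110 = 198
IP: 83.190.253.198


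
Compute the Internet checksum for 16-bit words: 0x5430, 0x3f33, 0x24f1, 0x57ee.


Sum all words (with carry folding):
+ 0x5430 = 0x5430
+ 0x3f33 = 0x9363
+ 0x24f1 = 0xb854
+ 0x57ee = 0x1043
One's complement: ~0x1043
Checksum = 0xefbc


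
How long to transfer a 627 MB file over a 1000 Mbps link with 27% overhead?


Effective throughput = 1000 * (1 - 27/100) = 730 Mbps
File size in Mb = 627 * 8 = 5016 Mb
Time = 5016 / 730
Time = 6.8712 seconds


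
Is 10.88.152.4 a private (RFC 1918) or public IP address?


RFC 1918 private ranges:
  10.0.0.0/8 (10.0.0.0 - 10.255.255.255)
  172.16.0.0/12 (172.16.0.0 - 172.31.255.255)
  192.168.0.0/16 (192.168.0.0 - 192.168.255.255)
Private (in 10.0.0.0/8)


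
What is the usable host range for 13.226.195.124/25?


Network: 13.226.195.0
Broadcast: 13.226.195.127
First usable = network + 1
Last usable = broadcast - 1
Range: 13.226.195.1 to 13.226.195.126


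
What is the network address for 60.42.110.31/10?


IP:   00111100.00101010.01101110.00011111
Mask: 11111111.11000000.00000000.00000000
AND operation:
Net:  00111100.00000000.00000000.00000000
Network: 60.0.0.0/10


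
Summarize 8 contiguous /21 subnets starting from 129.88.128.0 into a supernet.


Original prefix: /21
Number of subnets: 8 = 2^3
New prefix = 21 - 3 = 18
Supernet: 129.88.128.0/18


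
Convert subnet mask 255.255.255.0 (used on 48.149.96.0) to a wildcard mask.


Subnet mask: 255.255.255.0
Wildcard = 255.255.255.255 - subnet mask
255 - 255 = 0
255 - 255 = 0
255 - 255 = 0
255 - 0 = 255
Wildcard: 0.0.0.255


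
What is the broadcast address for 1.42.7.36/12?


Network: 1.32.0.0/12
Host bits = 20
Set all host bits to 1:
Broadcast: 1.47.255.255


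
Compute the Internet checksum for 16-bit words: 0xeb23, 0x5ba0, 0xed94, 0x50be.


Sum all words (with carry folding):
+ 0xeb23 = 0xeb23
+ 0x5ba0 = 0x46c4
+ 0xed94 = 0x3459
+ 0x50be = 0x8517
One's complement: ~0x8517
Checksum = 0x7ae8


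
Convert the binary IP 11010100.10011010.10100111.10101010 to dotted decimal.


11010100 = 212
10011010 = 154
10100111 = 167
10101010 = 170
IP: 212.154.167.170


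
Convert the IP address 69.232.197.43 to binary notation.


69 = 01000101
232 = 11101000
197 = 11000101
43 = 00101011
Binary: 01000101.11101000.11000101.00101011


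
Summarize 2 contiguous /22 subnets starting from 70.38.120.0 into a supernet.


Original prefix: /22
Number of subnets: 2 = 2^1
New prefix = 22 - 1 = 21
Supernet: 70.38.120.0/21


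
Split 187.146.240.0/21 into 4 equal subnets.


New prefix = 21 + 2 = 23
Each subnet has 512 addresses
  187.146.240.0/23
  187.146.242.0/23
  187.146.244.0/23
  187.146.246.0/23
Subnets: 187.146.240.0/23, 187.146.242.0/23, 187.146.244.0/23, 187.146.246.0/23


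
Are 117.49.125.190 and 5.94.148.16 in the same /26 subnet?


Mask: 255.255.255.192
117.49.125.190 AND mask = 117.49.125.128
5.94.148.16 AND mask = 5.94.148.0
No, different subnets (117.49.125.128 vs 5.94.148.0)


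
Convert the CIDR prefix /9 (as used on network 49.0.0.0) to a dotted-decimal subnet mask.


/9 means 9 network bits, 23 host bits
Binary: 11111111100000000000000000000000
Mask: 255.128.0.0


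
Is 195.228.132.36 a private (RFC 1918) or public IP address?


RFC 1918 private ranges:
  10.0.0.0/8 (10.0.0.0 - 10.255.255.255)
  172.16.0.0/12 (172.16.0.0 - 172.31.255.255)
  192.168.0.0/16 (192.168.0.0 - 192.168.255.255)
Public (not in any RFC 1918 range)


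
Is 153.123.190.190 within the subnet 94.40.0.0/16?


Subnet network: 94.40.0.0
Test IP AND mask: 153.123.0.0
No, 153.123.190.190 is not in 94.40.0.0/16


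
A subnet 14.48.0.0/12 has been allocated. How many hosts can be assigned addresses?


Host bits = 32 - 12 = 20
Total addresses = 2^20 = 1048576
Usable = total - 2 (network and broadcast)
Usable hosts: 1048574


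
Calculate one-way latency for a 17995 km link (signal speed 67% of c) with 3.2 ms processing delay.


Speed = 0.67 * 3e5 km/s = 201000 km/s
Propagation delay = 17995 / 201000 = 0.0895 s = 89.5274 ms
Processing delay = 3.2 ms
Total one-way latency = 92.7274 ms


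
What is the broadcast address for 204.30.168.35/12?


Network: 204.16.0.0/12
Host bits = 20
Set all host bits to 1:
Broadcast: 204.31.255.255


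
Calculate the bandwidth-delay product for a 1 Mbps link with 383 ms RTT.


BDP = bandwidth * RTT
= 1 Mbps * 383 ms
= 1 * 1e6 * 383 / 1000 bits
= 383000 bits
= 47875 bytes
= 46.7529 KB
BDP = 383000 bits (47875 bytes)


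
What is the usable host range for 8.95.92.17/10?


Network: 8.64.0.0
Broadcast: 8.127.255.255
First usable = network + 1
Last usable = broadcast - 1
Range: 8.64.0.1 to 8.127.255.254


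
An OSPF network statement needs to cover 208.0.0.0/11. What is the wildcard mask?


Subnet mask: 255.224.0.0
Wildcard = 255.255.255.255 - subnet mask
255 - 255 = 0
255 - 224 = 31
255 - 0 = 255
255 - 0 = 255
Wildcard: 0.31.255.255


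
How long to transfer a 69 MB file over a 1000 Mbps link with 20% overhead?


Effective throughput = 1000 * (1 - 20/100) = 800 Mbps
File size in Mb = 69 * 8 = 552 Mb
Time = 552 / 800
Time = 0.69 seconds


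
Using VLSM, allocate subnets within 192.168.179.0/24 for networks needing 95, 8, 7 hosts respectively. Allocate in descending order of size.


95 hosts -> /25 (126 usable): 192.168.179.0/25
8 hosts -> /28 (14 usable): 192.168.179.128/28
7 hosts -> /28 (14 usable): 192.168.179.144/28
Allocation: 192.168.179.0/25 (95 hosts, 126 usable); 192.168.179.128/28 (8 hosts, 14 usable); 192.168.179.144/28 (7 hosts, 14 usable)


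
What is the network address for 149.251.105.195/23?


IP:   10010101.11111011.01101001.11000011
Mask: 11111111.11111111.11111110.00000000
AND operation:
Net:  10010101.11111011.01101000.00000000
Network: 149.251.104.0/23


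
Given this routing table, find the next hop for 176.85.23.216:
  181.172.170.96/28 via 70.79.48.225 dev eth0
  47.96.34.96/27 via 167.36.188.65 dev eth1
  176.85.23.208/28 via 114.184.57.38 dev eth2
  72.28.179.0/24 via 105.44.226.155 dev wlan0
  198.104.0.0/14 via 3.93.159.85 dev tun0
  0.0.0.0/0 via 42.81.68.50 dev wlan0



Longest prefix match for 176.85.23.216:
  /28 181.172.170.96: no
  /27 47.96.34.96: no
  /28 176.85.23.208: MATCH
  /24 72.28.179.0: no
  /14 198.104.0.0: no
  /0 0.0.0.0: MATCH
Selected: next-hop 114.184.57.38 via eth2 (matched /28)


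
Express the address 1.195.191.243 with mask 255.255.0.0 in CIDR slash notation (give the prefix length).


Binary: 11111111.11111111.00000000.00000000
Count leading 1s
Prefix: /16


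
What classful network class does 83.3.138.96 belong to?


First octet: 83
Binary: 01010011
0xxxxxxx -> Class A (1-126)
Class A, default mask 255.0.0.0 (/8)


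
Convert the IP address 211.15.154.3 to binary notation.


211 = 11010011
15 = 00001111
154 = 10011010
3 = 00000011
Binary: 11010011.00001111.10011010.00000011


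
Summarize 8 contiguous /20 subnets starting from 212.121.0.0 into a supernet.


Original prefix: /20
Number of subnets: 8 = 2^3
New prefix = 20 - 3 = 17
Supernet: 212.121.0.0/17


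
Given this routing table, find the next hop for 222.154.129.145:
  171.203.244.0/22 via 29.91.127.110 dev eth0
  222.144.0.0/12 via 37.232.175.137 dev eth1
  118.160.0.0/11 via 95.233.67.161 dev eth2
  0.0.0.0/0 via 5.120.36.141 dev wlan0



Longest prefix match for 222.154.129.145:
  /22 171.203.244.0: no
  /12 222.144.0.0: MATCH
  /11 118.160.0.0: no
  /0 0.0.0.0: MATCH
Selected: next-hop 37.232.175.137 via eth1 (matched /12)


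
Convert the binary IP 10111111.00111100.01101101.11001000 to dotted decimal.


10111111 = 191
00111100 = 60
01101101 = 109
11001000 = 200
IP: 191.60.109.200


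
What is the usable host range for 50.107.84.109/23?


Network: 50.107.84.0
Broadcast: 50.107.85.255
First usable = network + 1
Last usable = broadcast - 1
Range: 50.107.84.1 to 50.107.85.254


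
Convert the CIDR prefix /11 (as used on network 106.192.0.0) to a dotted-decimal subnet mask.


/11 means 11 network bits, 21 host bits
Binary: 11111111111000000000000000000000
Mask: 255.224.0.0


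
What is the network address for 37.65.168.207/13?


IP:   00100101.01000001.10101000.11001111
Mask: 11111111.11111000.00000000.00000000
AND operation:
Net:  00100101.01000000.00000000.00000000
Network: 37.64.0.0/13


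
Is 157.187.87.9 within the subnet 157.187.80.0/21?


Subnet network: 157.187.80.0
Test IP AND mask: 157.187.80.0
Yes, 157.187.87.9 is in 157.187.80.0/21


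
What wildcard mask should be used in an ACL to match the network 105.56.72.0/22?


Subnet mask: 255.255.252.0
Wildcard = 255.255.255.255 - subnet mask
255 - 255 = 0
255 - 255 = 0
255 - 252 = 3
255 - 0 = 255
Wildcard: 0.0.3.255


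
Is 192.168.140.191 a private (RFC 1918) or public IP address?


RFC 1918 private ranges:
  10.0.0.0/8 (10.0.0.0 - 10.255.255.255)
  172.16.0.0/12 (172.16.0.0 - 172.31.255.255)
  192.168.0.0/16 (192.168.0.0 - 192.168.255.255)
Private (in 192.168.0.0/16)


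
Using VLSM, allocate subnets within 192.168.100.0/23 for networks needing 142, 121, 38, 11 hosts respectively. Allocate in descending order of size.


142 hosts -> /24 (254 usable): 192.168.100.0/24
121 hosts -> /25 (126 usable): 192.168.101.0/25
38 hosts -> /26 (62 usable): 192.168.101.128/26
11 hosts -> /28 (14 usable): 192.168.101.192/28
Allocation: 192.168.100.0/24 (142 hosts, 254 usable); 192.168.101.0/25 (121 hosts, 126 usable); 192.168.101.128/26 (38 hosts, 62 usable); 192.168.101.192/28 (11 hosts, 14 usable)


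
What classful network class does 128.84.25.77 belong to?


First octet: 128
Binary: 10000000
10xxxxxx -> Class B (128-191)
Class B, default mask 255.255.0.0 (/16)


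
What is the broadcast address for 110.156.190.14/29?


Network: 110.156.190.8/29
Host bits = 3
Set all host bits to 1:
Broadcast: 110.156.190.15


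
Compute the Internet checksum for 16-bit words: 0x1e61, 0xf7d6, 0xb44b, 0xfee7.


Sum all words (with carry folding):
+ 0x1e61 = 0x1e61
+ 0xf7d6 = 0x1638
+ 0xb44b = 0xca83
+ 0xfee7 = 0xc96b
One's complement: ~0xc96b
Checksum = 0x3694


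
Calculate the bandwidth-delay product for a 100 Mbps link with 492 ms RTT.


BDP = bandwidth * RTT
= 100 Mbps * 492 ms
= 100 * 1e6 * 492 / 1000 bits
= 49200000 bits
= 6150000 bytes
= 6005.8594 KB
BDP = 49200000 bits (6150000 bytes)


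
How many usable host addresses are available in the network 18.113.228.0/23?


Host bits = 32 - 23 = 9
Total addresses = 2^9 = 512
Usable = total - 2 (network and broadcast)
Usable hosts: 510


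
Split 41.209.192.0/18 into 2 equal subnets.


New prefix = 18 + 1 = 19
Each subnet has 8192 addresses
  41.209.192.0/19
  41.209.224.0/19
Subnets: 41.209.192.0/19, 41.209.224.0/19


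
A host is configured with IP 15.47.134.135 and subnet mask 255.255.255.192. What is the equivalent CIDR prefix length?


Binary: 11111111.11111111.11111111.11000000
Count leading 1s
Prefix: /26


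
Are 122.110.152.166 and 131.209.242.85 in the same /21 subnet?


Mask: 255.255.248.0
122.110.152.166 AND mask = 122.110.152.0
131.209.242.85 AND mask = 131.209.240.0
No, different subnets (122.110.152.0 vs 131.209.240.0)


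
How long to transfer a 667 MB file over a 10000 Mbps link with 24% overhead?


Effective throughput = 10000 * (1 - 24/100) = 7600 Mbps
File size in Mb = 667 * 8 = 5336 Mb
Time = 5336 / 7600
Time = 0.7021 seconds


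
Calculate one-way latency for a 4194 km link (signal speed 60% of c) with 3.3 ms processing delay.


Speed = 0.6 * 3e5 km/s = 180000 km/s
Propagation delay = 4194 / 180000 = 0.0233 s = 23.3 ms
Processing delay = 3.3 ms
Total one-way latency = 26.6 ms


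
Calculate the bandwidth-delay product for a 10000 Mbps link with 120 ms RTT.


BDP = bandwidth * RTT
= 10000 Mbps * 120 ms
= 10000 * 1e6 * 120 / 1000 bits
= 1200000000 bits
= 150000000 bytes
= 146484.375 KB
BDP = 1200000000 bits (150000000 bytes)


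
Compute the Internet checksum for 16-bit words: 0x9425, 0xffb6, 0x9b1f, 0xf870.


Sum all words (with carry folding):
+ 0x9425 = 0x9425
+ 0xffb6 = 0x93dc
+ 0x9b1f = 0x2efc
+ 0xf870 = 0x276d
One's complement: ~0x276d
Checksum = 0xd892


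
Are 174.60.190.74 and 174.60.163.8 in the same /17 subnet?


Mask: 255.255.128.0
174.60.190.74 AND mask = 174.60.128.0
174.60.163.8 AND mask = 174.60.128.0
Yes, same subnet (174.60.128.0)


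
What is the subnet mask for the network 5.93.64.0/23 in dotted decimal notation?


/23 means 23 network bits, 9 host bits
Binary: 11111111111111111111111000000000
Mask: 255.255.254.0


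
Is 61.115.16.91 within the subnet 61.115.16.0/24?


Subnet network: 61.115.16.0
Test IP AND mask: 61.115.16.0
Yes, 61.115.16.91 is in 61.115.16.0/24


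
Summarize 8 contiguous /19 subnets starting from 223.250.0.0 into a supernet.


Original prefix: /19
Number of subnets: 8 = 2^3
New prefix = 19 - 3 = 16
Supernet: 223.250.0.0/16


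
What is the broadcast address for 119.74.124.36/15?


Network: 119.74.0.0/15
Host bits = 17
Set all host bits to 1:
Broadcast: 119.75.255.255


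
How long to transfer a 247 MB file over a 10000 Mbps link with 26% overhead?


Effective throughput = 10000 * (1 - 26/100) = 7400 Mbps
File size in Mb = 247 * 8 = 1976 Mb
Time = 1976 / 7400
Time = 0.267 seconds


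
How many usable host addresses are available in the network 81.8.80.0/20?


Host bits = 32 - 20 = 12
Total addresses = 2^12 = 4096
Usable = total - 2 (network and broadcast)
Usable hosts: 4094


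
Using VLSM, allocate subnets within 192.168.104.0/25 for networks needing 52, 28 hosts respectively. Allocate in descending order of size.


52 hosts -> /26 (62 usable): 192.168.104.0/26
28 hosts -> /27 (30 usable): 192.168.104.64/27
Allocation: 192.168.104.0/26 (52 hosts, 62 usable); 192.168.104.64/27 (28 hosts, 30 usable)


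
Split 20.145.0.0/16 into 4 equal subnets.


New prefix = 16 + 2 = 18
Each subnet has 16384 addresses
  20.145.0.0/18
  20.145.64.0/18
  20.145.128.0/18
  20.145.192.0/18
Subnets: 20.145.0.0/18, 20.145.64.0/18, 20.145.128.0/18, 20.145.192.0/18


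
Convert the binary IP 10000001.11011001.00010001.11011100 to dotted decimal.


10000001 = 129
11011001 = 217
00010001 = 17
11011100 = 220
IP: 129.217.17.220


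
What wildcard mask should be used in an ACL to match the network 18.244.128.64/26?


Subnet mask: 255.255.255.192
Wildcard = 255.255.255.255 - subnet mask
255 - 255 = 0
255 - 255 = 0
255 - 255 = 0
255 - 192 = 63
Wildcard: 0.0.0.63


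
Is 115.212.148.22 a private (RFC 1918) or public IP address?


RFC 1918 private ranges:
  10.0.0.0/8 (10.0.0.0 - 10.255.255.255)
  172.16.0.0/12 (172.16.0.0 - 172.31.255.255)
  192.168.0.0/16 (192.168.0.0 - 192.168.255.255)
Public (not in any RFC 1918 range)


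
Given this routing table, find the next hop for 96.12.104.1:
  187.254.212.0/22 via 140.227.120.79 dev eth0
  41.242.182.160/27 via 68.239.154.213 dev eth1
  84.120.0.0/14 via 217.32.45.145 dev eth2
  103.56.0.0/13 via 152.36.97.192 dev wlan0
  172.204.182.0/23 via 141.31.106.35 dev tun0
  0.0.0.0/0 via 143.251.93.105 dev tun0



Longest prefix match for 96.12.104.1:
  /22 187.254.212.0: no
  /27 41.242.182.160: no
  /14 84.120.0.0: no
  /13 103.56.0.0: no
  /23 172.204.182.0: no
  /0 0.0.0.0: MATCH
Selected: next-hop 143.251.93.105 via tun0 (matched /0)


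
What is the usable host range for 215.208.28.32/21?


Network: 215.208.24.0
Broadcast: 215.208.31.255
First usable = network + 1
Last usable = broadcast - 1
Range: 215.208.24.1 to 215.208.31.254


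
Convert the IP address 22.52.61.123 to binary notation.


22 = 00010110
52 = 00110100
61 = 00111101
123 = 01111011
Binary: 00010110.00110100.00111101.01111011


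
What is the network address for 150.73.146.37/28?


IP:   10010110.01001001.10010010.00100101
Mask: 11111111.11111111.11111111.11110000
AND operation:
Net:  10010110.01001001.10010010.00100000
Network: 150.73.146.32/28


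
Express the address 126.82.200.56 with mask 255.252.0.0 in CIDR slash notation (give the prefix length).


Binary: 11111111.11111100.00000000.00000000
Count leading 1s
Prefix: /14


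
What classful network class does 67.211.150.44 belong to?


First octet: 67
Binary: 01000011
0xxxxxxx -> Class A (1-126)
Class A, default mask 255.0.0.0 (/8)


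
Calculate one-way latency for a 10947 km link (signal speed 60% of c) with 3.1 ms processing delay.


Speed = 0.6 * 3e5 km/s = 180000 km/s
Propagation delay = 10947 / 180000 = 0.0608 s = 60.8167 ms
Processing delay = 3.1 ms
Total one-way latency = 63.9167 ms
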